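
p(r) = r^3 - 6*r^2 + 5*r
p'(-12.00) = 581.00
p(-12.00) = -2652.00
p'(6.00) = 41.00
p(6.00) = 30.00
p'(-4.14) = 106.10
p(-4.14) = -194.50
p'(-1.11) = 22.02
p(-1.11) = -14.31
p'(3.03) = -3.82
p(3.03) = -12.12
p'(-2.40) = 51.08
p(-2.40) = -60.38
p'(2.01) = -7.00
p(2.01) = -6.07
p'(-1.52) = 30.17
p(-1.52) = -24.97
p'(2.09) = -6.98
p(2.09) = -6.63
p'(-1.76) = 35.41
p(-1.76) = -32.84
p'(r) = 3*r^2 - 12*r + 5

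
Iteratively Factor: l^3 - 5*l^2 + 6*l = (l - 2)*(l^2 - 3*l) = (l - 3)*(l - 2)*(l)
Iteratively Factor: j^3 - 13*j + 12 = (j + 4)*(j^2 - 4*j + 3) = (j - 1)*(j + 4)*(j - 3)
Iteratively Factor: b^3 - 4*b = (b + 2)*(b^2 - 2*b) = b*(b + 2)*(b - 2)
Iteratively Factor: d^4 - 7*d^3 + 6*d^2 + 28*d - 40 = (d - 2)*(d^3 - 5*d^2 - 4*d + 20) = (d - 2)^2*(d^2 - 3*d - 10) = (d - 5)*(d - 2)^2*(d + 2)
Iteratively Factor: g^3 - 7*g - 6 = (g + 1)*(g^2 - g - 6) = (g - 3)*(g + 1)*(g + 2)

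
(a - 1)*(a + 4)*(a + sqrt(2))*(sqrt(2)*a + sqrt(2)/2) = sqrt(2)*a^4 + 2*a^3 + 7*sqrt(2)*a^3/2 - 5*sqrt(2)*a^2/2 + 7*a^2 - 5*a - 2*sqrt(2)*a - 4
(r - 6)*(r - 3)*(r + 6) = r^3 - 3*r^2 - 36*r + 108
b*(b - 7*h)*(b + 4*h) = b^3 - 3*b^2*h - 28*b*h^2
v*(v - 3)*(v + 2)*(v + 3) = v^4 + 2*v^3 - 9*v^2 - 18*v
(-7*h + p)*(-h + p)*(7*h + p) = 49*h^3 - 49*h^2*p - h*p^2 + p^3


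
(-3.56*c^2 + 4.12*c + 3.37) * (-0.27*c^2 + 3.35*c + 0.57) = 0.9612*c^4 - 13.0384*c^3 + 10.8629*c^2 + 13.6379*c + 1.9209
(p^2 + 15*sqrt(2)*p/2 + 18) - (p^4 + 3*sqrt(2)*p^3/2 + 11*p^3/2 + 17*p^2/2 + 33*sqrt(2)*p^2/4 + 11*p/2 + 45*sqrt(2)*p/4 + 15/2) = -p^4 - 11*p^3/2 - 3*sqrt(2)*p^3/2 - 33*sqrt(2)*p^2/4 - 15*p^2/2 - 11*p/2 - 15*sqrt(2)*p/4 + 21/2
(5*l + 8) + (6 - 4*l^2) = -4*l^2 + 5*l + 14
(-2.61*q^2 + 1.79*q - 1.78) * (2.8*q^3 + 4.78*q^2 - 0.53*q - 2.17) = -7.308*q^5 - 7.4638*q^4 + 4.9555*q^3 - 3.7934*q^2 - 2.9409*q + 3.8626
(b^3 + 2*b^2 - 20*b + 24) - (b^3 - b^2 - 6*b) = 3*b^2 - 14*b + 24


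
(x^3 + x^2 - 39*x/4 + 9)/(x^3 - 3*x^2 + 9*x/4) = (x + 4)/x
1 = 1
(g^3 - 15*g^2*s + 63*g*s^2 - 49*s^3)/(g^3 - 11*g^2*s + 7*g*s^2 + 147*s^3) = (g - s)/(g + 3*s)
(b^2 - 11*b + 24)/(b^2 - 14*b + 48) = (b - 3)/(b - 6)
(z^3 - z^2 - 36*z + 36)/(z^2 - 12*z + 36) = (z^2 + 5*z - 6)/(z - 6)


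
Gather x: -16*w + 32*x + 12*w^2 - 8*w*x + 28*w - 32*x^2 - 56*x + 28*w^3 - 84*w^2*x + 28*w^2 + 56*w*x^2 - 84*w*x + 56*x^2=28*w^3 + 40*w^2 + 12*w + x^2*(56*w + 24) + x*(-84*w^2 - 92*w - 24)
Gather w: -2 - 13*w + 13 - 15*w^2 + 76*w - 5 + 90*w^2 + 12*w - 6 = 75*w^2 + 75*w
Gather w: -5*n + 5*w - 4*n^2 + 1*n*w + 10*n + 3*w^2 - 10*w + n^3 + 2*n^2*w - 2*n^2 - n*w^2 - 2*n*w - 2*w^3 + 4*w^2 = n^3 - 6*n^2 + 5*n - 2*w^3 + w^2*(7 - n) + w*(2*n^2 - n - 5)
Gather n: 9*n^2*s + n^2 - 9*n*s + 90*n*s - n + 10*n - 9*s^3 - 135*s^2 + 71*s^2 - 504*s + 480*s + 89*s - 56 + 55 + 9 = n^2*(9*s + 1) + n*(81*s + 9) - 9*s^3 - 64*s^2 + 65*s + 8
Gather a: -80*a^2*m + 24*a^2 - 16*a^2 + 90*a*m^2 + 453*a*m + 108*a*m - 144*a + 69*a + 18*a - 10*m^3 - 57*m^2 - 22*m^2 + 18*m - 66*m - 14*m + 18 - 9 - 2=a^2*(8 - 80*m) + a*(90*m^2 + 561*m - 57) - 10*m^3 - 79*m^2 - 62*m + 7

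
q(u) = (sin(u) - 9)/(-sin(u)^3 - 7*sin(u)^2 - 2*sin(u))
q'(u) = (sin(u) - 9)*(3*sin(u)^2*cos(u) + 14*sin(u)*cos(u) + 2*cos(u))/(-sin(u)^3 - 7*sin(u)^2 - 2*sin(u))^2 + cos(u)/(-sin(u)^3 - 7*sin(u)^2 - 2*sin(u))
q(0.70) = 1.87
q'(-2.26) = -9.00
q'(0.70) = -4.11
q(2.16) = 1.15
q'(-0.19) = 274.04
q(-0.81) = 5.27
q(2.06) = 1.03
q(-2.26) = 4.51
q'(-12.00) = -7.31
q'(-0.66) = 29.35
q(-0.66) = 8.18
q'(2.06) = 1.08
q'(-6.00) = -41.36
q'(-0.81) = 12.58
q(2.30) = 1.42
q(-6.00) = 7.74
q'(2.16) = 1.50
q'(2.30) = 2.42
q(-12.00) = 2.61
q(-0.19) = -68.18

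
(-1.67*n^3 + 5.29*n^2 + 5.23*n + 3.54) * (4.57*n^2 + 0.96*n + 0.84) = -7.6319*n^5 + 22.5721*n^4 + 27.5767*n^3 + 25.6422*n^2 + 7.7916*n + 2.9736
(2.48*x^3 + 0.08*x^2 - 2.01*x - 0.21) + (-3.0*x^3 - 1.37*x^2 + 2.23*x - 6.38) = -0.52*x^3 - 1.29*x^2 + 0.22*x - 6.59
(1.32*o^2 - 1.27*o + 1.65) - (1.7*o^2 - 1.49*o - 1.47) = -0.38*o^2 + 0.22*o + 3.12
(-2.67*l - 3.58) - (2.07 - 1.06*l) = -1.61*l - 5.65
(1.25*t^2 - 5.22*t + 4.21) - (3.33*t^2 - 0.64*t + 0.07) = -2.08*t^2 - 4.58*t + 4.14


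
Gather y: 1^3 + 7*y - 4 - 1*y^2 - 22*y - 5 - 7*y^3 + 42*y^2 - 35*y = -7*y^3 + 41*y^2 - 50*y - 8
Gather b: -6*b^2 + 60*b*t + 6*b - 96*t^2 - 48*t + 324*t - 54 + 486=-6*b^2 + b*(60*t + 6) - 96*t^2 + 276*t + 432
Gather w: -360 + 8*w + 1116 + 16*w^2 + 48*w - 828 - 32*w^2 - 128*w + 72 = -16*w^2 - 72*w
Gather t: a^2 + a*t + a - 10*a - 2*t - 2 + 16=a^2 - 9*a + t*(a - 2) + 14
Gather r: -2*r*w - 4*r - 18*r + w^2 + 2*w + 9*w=r*(-2*w - 22) + w^2 + 11*w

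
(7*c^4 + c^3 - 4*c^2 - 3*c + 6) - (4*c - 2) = 7*c^4 + c^3 - 4*c^2 - 7*c + 8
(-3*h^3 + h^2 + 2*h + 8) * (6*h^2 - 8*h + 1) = -18*h^5 + 30*h^4 + h^3 + 33*h^2 - 62*h + 8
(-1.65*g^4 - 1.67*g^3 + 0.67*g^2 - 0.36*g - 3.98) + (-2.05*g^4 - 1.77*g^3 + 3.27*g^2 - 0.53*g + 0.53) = -3.7*g^4 - 3.44*g^3 + 3.94*g^2 - 0.89*g - 3.45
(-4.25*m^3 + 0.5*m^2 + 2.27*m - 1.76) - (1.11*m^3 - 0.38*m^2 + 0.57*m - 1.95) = -5.36*m^3 + 0.88*m^2 + 1.7*m + 0.19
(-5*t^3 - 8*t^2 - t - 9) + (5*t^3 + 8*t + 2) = -8*t^2 + 7*t - 7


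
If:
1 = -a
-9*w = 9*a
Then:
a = -1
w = 1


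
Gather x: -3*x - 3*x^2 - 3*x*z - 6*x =-3*x^2 + x*(-3*z - 9)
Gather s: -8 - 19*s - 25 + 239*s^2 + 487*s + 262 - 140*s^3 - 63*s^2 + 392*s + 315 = -140*s^3 + 176*s^2 + 860*s + 544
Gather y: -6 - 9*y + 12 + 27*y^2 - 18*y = 27*y^2 - 27*y + 6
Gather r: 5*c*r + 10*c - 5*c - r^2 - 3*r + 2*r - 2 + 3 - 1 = 5*c - r^2 + r*(5*c - 1)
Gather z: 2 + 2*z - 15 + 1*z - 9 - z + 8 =2*z - 14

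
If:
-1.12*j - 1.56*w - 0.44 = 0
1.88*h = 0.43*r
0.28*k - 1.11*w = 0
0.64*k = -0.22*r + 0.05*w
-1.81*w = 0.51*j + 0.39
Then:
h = 0.45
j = -0.15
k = -0.68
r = 1.95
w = -0.17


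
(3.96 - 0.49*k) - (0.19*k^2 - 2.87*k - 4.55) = -0.19*k^2 + 2.38*k + 8.51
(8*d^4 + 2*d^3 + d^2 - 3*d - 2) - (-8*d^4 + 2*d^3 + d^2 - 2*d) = 16*d^4 - d - 2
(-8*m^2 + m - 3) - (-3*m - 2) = -8*m^2 + 4*m - 1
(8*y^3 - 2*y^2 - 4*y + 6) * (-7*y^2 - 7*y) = -56*y^5 - 42*y^4 + 42*y^3 - 14*y^2 - 42*y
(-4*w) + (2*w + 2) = 2 - 2*w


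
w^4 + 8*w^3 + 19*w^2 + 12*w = w*(w + 1)*(w + 3)*(w + 4)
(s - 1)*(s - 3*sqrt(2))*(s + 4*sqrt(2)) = s^3 - s^2 + sqrt(2)*s^2 - 24*s - sqrt(2)*s + 24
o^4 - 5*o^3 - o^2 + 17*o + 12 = (o - 4)*(o - 3)*(o + 1)^2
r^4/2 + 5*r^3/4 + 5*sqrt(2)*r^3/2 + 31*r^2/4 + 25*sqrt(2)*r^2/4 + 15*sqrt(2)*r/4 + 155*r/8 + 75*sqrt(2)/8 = (r/2 + sqrt(2)/2)*(r + 5/2)*(r + 3*sqrt(2)/2)*(r + 5*sqrt(2)/2)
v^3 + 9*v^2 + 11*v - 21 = (v - 1)*(v + 3)*(v + 7)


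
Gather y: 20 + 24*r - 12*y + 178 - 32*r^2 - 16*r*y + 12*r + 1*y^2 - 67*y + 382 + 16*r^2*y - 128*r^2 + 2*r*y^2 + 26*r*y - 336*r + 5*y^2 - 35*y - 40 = -160*r^2 - 300*r + y^2*(2*r + 6) + y*(16*r^2 + 10*r - 114) + 540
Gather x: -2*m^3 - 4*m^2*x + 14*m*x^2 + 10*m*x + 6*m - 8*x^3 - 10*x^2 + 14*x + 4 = -2*m^3 + 6*m - 8*x^3 + x^2*(14*m - 10) + x*(-4*m^2 + 10*m + 14) + 4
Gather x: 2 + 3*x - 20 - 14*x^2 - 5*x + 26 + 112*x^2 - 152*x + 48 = 98*x^2 - 154*x + 56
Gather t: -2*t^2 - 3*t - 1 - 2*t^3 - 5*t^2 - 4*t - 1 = -2*t^3 - 7*t^2 - 7*t - 2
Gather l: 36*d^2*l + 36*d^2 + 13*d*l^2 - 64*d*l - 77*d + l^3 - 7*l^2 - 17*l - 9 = 36*d^2 - 77*d + l^3 + l^2*(13*d - 7) + l*(36*d^2 - 64*d - 17) - 9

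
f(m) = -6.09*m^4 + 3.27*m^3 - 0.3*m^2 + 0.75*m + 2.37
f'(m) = -24.36*m^3 + 9.81*m^2 - 0.6*m + 0.75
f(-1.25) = -20.29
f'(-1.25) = 64.41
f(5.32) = -4388.02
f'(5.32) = -3392.65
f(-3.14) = -696.20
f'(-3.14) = 853.52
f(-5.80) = -7541.83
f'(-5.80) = 5087.17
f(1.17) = -3.34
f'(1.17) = -25.54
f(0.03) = 2.39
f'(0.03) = 0.74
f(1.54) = -19.50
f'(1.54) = -65.88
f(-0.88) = -4.40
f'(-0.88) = 25.48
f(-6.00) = -8611.89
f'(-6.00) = 5619.27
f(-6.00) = -8611.89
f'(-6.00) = 5619.27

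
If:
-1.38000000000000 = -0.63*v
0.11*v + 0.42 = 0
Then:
No Solution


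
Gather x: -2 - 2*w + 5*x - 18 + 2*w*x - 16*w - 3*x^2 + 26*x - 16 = -18*w - 3*x^2 + x*(2*w + 31) - 36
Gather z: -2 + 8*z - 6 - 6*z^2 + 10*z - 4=-6*z^2 + 18*z - 12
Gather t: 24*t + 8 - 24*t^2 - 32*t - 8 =-24*t^2 - 8*t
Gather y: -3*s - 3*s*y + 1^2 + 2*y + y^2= -3*s + y^2 + y*(2 - 3*s) + 1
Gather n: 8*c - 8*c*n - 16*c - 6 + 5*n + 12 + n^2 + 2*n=-8*c + n^2 + n*(7 - 8*c) + 6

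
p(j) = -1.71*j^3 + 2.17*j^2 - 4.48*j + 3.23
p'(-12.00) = -795.28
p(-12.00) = 3324.35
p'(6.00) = -163.12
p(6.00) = -314.89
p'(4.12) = -73.68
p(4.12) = -97.98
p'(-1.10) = -15.46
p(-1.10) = 13.06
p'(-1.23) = -17.58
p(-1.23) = 15.21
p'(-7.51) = -326.41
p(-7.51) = 883.56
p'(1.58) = -10.43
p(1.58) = -5.18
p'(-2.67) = -52.64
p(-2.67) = 63.21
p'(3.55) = -53.72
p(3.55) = -61.83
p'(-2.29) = -41.32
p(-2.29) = 45.40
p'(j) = -5.13*j^2 + 4.34*j - 4.48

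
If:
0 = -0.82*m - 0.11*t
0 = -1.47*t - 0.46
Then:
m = 0.04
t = -0.31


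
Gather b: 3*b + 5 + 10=3*b + 15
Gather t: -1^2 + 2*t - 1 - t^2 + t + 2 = -t^2 + 3*t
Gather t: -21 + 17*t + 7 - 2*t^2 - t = -2*t^2 + 16*t - 14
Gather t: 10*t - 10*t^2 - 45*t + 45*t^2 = 35*t^2 - 35*t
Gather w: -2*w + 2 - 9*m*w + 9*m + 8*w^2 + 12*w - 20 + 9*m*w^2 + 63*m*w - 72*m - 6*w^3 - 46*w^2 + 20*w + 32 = -63*m - 6*w^3 + w^2*(9*m - 38) + w*(54*m + 30) + 14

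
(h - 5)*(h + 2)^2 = h^3 - h^2 - 16*h - 20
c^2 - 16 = (c - 4)*(c + 4)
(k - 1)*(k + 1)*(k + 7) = k^3 + 7*k^2 - k - 7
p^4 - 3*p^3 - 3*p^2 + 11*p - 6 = (p - 3)*(p - 1)^2*(p + 2)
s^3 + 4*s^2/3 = s^2*(s + 4/3)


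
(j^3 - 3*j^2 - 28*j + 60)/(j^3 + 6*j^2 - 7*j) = (j^3 - 3*j^2 - 28*j + 60)/(j*(j^2 + 6*j - 7))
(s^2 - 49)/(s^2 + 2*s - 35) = (s - 7)/(s - 5)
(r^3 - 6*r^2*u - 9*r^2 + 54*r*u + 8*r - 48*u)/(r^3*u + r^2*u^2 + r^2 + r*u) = (r^3 - 6*r^2*u - 9*r^2 + 54*r*u + 8*r - 48*u)/(r*(r^2*u + r*u^2 + r + u))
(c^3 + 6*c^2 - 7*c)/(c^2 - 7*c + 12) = c*(c^2 + 6*c - 7)/(c^2 - 7*c + 12)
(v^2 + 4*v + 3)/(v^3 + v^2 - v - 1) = (v + 3)/(v^2 - 1)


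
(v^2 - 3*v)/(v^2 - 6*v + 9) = v/(v - 3)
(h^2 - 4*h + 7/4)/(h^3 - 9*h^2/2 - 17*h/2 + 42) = (h - 1/2)/(h^2 - h - 12)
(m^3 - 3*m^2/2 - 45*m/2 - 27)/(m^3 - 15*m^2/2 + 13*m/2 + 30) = (m^2 - 3*m - 18)/(m^2 - 9*m + 20)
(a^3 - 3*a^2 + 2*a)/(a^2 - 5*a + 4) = a*(a - 2)/(a - 4)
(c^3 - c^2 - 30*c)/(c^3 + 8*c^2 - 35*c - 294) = c*(c + 5)/(c^2 + 14*c + 49)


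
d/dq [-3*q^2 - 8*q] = -6*q - 8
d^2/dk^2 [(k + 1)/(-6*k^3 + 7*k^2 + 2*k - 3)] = 2*(-4*(k + 1)*(-9*k^2 + 7*k + 1)^2 + (18*k^2 - 14*k + (k + 1)*(18*k - 7) - 2)*(6*k^3 - 7*k^2 - 2*k + 3))/(6*k^3 - 7*k^2 - 2*k + 3)^3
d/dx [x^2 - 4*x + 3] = 2*x - 4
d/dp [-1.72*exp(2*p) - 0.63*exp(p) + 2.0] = (-3.44*exp(p) - 0.63)*exp(p)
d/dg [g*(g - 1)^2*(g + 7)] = 4*g^3 + 15*g^2 - 26*g + 7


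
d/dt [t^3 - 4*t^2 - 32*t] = 3*t^2 - 8*t - 32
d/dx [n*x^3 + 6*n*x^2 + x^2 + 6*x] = 3*n*x^2 + 12*n*x + 2*x + 6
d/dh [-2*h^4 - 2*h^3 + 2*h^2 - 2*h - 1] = -8*h^3 - 6*h^2 + 4*h - 2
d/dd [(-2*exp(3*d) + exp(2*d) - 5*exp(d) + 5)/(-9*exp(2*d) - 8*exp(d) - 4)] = (18*exp(4*d) + 32*exp(3*d) - 29*exp(2*d) + 82*exp(d) + 60)*exp(d)/(81*exp(4*d) + 144*exp(3*d) + 136*exp(2*d) + 64*exp(d) + 16)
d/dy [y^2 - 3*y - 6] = 2*y - 3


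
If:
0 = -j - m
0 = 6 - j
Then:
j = 6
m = -6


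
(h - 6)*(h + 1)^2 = h^3 - 4*h^2 - 11*h - 6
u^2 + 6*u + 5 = (u + 1)*(u + 5)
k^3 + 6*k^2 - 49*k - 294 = (k - 7)*(k + 6)*(k + 7)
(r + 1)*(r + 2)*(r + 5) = r^3 + 8*r^2 + 17*r + 10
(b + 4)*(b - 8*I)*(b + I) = b^3 + 4*b^2 - 7*I*b^2 + 8*b - 28*I*b + 32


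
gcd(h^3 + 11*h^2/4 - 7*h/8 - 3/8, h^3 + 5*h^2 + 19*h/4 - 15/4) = h^2 + 5*h/2 - 3/2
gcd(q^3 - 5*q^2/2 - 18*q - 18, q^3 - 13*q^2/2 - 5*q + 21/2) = q + 3/2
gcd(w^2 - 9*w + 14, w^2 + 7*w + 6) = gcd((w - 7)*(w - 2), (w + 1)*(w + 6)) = 1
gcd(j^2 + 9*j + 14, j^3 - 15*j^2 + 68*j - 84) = 1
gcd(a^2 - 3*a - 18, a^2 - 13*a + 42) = a - 6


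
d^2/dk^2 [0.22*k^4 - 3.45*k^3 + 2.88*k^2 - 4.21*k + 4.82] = 2.64*k^2 - 20.7*k + 5.76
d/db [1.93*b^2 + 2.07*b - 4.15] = 3.86*b + 2.07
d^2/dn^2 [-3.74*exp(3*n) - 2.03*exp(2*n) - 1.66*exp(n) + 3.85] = (-33.66*exp(2*n) - 8.12*exp(n) - 1.66)*exp(n)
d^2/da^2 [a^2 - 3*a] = 2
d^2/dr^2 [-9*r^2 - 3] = -18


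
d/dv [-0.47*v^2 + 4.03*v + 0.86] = 4.03 - 0.94*v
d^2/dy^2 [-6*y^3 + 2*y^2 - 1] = 4 - 36*y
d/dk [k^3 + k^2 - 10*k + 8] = 3*k^2 + 2*k - 10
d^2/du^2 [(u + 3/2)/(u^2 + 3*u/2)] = 2/u^3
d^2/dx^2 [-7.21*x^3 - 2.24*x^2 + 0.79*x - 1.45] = -43.26*x - 4.48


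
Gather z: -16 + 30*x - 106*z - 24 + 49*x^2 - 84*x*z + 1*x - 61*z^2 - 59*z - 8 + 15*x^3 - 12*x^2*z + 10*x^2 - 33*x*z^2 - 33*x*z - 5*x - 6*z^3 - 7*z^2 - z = 15*x^3 + 59*x^2 + 26*x - 6*z^3 + z^2*(-33*x - 68) + z*(-12*x^2 - 117*x - 166) - 48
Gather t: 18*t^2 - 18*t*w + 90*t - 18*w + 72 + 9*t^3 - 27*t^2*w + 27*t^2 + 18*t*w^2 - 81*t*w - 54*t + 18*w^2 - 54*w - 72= 9*t^3 + t^2*(45 - 27*w) + t*(18*w^2 - 99*w + 36) + 18*w^2 - 72*w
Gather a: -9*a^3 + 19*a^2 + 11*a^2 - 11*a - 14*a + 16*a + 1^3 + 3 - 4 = -9*a^3 + 30*a^2 - 9*a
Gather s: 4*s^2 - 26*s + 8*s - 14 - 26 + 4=4*s^2 - 18*s - 36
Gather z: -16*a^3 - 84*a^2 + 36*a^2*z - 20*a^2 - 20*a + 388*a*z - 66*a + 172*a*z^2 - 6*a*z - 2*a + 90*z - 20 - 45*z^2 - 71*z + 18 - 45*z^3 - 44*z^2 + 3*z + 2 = -16*a^3 - 104*a^2 - 88*a - 45*z^3 + z^2*(172*a - 89) + z*(36*a^2 + 382*a + 22)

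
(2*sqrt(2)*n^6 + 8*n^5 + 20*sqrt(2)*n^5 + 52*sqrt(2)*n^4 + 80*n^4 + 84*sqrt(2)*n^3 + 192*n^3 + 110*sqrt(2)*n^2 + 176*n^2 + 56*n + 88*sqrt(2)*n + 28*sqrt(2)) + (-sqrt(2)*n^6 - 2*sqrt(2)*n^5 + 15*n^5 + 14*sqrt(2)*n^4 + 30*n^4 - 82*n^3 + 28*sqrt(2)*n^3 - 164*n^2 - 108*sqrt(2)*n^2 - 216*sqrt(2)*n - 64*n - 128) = sqrt(2)*n^6 + 23*n^5 + 18*sqrt(2)*n^5 + 66*sqrt(2)*n^4 + 110*n^4 + 110*n^3 + 112*sqrt(2)*n^3 + 2*sqrt(2)*n^2 + 12*n^2 - 128*sqrt(2)*n - 8*n - 128 + 28*sqrt(2)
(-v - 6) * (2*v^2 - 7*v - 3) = -2*v^3 - 5*v^2 + 45*v + 18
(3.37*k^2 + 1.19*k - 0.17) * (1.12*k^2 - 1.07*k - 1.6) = 3.7744*k^4 - 2.2731*k^3 - 6.8557*k^2 - 1.7221*k + 0.272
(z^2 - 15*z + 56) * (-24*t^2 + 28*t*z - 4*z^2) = -24*t^2*z^2 + 360*t^2*z - 1344*t^2 + 28*t*z^3 - 420*t*z^2 + 1568*t*z - 4*z^4 + 60*z^3 - 224*z^2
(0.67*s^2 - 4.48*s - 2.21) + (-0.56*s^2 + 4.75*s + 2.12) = 0.11*s^2 + 0.27*s - 0.0899999999999999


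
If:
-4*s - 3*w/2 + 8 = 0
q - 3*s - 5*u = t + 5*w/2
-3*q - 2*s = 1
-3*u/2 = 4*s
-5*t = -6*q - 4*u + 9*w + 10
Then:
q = -89/217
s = 25/217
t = -1096/93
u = -200/651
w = 3272/651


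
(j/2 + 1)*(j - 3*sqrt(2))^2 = j^3/2 - 3*sqrt(2)*j^2 + j^2 - 6*sqrt(2)*j + 9*j + 18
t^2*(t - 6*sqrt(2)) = t^3 - 6*sqrt(2)*t^2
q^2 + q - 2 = (q - 1)*(q + 2)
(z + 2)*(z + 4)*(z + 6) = z^3 + 12*z^2 + 44*z + 48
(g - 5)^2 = g^2 - 10*g + 25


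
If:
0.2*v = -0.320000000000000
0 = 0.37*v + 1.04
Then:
No Solution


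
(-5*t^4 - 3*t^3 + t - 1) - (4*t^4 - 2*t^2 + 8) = -9*t^4 - 3*t^3 + 2*t^2 + t - 9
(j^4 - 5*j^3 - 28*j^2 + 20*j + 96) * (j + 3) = j^5 - 2*j^4 - 43*j^3 - 64*j^2 + 156*j + 288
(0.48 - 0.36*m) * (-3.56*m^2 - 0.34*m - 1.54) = 1.2816*m^3 - 1.5864*m^2 + 0.3912*m - 0.7392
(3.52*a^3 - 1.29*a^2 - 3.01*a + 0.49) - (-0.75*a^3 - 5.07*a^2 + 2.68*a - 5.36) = 4.27*a^3 + 3.78*a^2 - 5.69*a + 5.85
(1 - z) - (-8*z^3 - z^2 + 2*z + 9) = 8*z^3 + z^2 - 3*z - 8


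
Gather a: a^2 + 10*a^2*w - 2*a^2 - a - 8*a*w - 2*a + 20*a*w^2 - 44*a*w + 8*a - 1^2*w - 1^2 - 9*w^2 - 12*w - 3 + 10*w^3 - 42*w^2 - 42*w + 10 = a^2*(10*w - 1) + a*(20*w^2 - 52*w + 5) + 10*w^3 - 51*w^2 - 55*w + 6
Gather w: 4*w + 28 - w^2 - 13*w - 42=-w^2 - 9*w - 14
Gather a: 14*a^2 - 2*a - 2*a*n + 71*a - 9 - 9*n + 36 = 14*a^2 + a*(69 - 2*n) - 9*n + 27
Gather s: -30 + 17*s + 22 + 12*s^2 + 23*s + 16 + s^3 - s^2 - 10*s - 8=s^3 + 11*s^2 + 30*s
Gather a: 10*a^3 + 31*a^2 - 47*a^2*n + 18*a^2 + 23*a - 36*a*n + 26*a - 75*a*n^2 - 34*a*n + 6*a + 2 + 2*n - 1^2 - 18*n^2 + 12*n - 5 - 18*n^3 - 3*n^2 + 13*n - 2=10*a^3 + a^2*(49 - 47*n) + a*(-75*n^2 - 70*n + 55) - 18*n^3 - 21*n^2 + 27*n - 6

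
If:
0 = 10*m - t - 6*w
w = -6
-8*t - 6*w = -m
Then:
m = -252/79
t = 324/79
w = -6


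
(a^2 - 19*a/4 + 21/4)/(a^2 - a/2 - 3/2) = (-4*a^2 + 19*a - 21)/(2*(-2*a^2 + a + 3))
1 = 1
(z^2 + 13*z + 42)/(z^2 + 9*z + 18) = (z + 7)/(z + 3)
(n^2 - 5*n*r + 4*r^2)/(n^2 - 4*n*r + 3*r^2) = (-n + 4*r)/(-n + 3*r)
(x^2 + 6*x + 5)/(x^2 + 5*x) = (x + 1)/x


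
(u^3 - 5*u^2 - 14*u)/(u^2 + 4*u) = (u^2 - 5*u - 14)/(u + 4)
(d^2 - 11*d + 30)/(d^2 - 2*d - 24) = (d - 5)/(d + 4)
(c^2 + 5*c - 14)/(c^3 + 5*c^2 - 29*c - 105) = (c - 2)/(c^2 - 2*c - 15)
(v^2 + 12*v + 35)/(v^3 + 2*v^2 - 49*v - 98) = (v + 5)/(v^2 - 5*v - 14)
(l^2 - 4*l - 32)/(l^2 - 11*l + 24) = (l + 4)/(l - 3)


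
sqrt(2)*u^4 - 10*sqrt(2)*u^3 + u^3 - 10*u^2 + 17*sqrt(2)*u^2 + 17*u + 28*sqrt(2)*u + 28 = (u - 7)*(u - 4)*(u + 1)*(sqrt(2)*u + 1)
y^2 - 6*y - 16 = (y - 8)*(y + 2)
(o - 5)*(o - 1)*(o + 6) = o^3 - 31*o + 30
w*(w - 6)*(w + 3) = w^3 - 3*w^2 - 18*w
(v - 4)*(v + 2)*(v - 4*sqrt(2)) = v^3 - 4*sqrt(2)*v^2 - 2*v^2 - 8*v + 8*sqrt(2)*v + 32*sqrt(2)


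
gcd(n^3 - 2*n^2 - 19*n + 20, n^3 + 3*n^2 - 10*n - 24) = n + 4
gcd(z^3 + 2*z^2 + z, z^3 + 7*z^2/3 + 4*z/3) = z^2 + z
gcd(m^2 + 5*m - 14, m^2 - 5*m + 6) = m - 2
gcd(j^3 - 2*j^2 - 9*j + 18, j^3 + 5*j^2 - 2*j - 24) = j^2 + j - 6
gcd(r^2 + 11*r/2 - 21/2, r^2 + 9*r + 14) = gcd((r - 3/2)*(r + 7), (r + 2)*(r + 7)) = r + 7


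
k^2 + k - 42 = (k - 6)*(k + 7)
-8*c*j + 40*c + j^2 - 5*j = (-8*c + j)*(j - 5)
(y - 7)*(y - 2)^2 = y^3 - 11*y^2 + 32*y - 28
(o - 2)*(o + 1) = o^2 - o - 2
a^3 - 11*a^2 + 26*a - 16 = (a - 8)*(a - 2)*(a - 1)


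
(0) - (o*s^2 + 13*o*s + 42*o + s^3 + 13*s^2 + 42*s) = -o*s^2 - 13*o*s - 42*o - s^3 - 13*s^2 - 42*s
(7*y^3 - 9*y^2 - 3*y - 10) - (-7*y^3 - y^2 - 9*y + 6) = 14*y^3 - 8*y^2 + 6*y - 16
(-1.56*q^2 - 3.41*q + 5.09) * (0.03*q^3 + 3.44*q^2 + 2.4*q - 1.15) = -0.0468*q^5 - 5.4687*q^4 - 15.3217*q^3 + 11.1196*q^2 + 16.1375*q - 5.8535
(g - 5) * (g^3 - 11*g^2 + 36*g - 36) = g^4 - 16*g^3 + 91*g^2 - 216*g + 180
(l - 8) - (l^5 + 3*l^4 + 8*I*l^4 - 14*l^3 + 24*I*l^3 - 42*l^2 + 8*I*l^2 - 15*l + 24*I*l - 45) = -l^5 - 3*l^4 - 8*I*l^4 + 14*l^3 - 24*I*l^3 + 42*l^2 - 8*I*l^2 + 16*l - 24*I*l + 37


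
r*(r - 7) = r^2 - 7*r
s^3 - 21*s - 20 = (s - 5)*(s + 1)*(s + 4)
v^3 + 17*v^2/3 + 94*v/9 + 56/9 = (v + 4/3)*(v + 2)*(v + 7/3)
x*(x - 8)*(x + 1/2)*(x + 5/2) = x^4 - 5*x^3 - 91*x^2/4 - 10*x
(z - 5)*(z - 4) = z^2 - 9*z + 20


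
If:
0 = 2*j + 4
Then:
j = -2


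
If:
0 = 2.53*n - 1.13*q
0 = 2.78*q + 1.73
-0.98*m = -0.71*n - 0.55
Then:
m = 0.36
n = -0.28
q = -0.62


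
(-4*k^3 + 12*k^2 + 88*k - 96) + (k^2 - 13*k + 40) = -4*k^3 + 13*k^2 + 75*k - 56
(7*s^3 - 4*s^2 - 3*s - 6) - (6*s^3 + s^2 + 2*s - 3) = s^3 - 5*s^2 - 5*s - 3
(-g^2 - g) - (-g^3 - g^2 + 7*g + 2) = g^3 - 8*g - 2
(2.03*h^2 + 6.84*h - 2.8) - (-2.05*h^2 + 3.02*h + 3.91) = 4.08*h^2 + 3.82*h - 6.71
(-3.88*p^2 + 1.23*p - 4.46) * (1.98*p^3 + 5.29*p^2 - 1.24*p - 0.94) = -7.6824*p^5 - 18.0898*p^4 + 2.4871*p^3 - 21.4714*p^2 + 4.3742*p + 4.1924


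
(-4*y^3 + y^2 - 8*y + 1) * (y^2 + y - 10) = -4*y^5 - 3*y^4 + 33*y^3 - 17*y^2 + 81*y - 10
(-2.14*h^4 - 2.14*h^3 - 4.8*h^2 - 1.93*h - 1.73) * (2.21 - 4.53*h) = 9.6942*h^5 + 4.9648*h^4 + 17.0146*h^3 - 1.8651*h^2 + 3.5716*h - 3.8233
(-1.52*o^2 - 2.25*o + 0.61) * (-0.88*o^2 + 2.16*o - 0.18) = 1.3376*o^4 - 1.3032*o^3 - 5.1232*o^2 + 1.7226*o - 0.1098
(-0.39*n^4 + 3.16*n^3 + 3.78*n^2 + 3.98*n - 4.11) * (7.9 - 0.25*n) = 0.0975*n^5 - 3.871*n^4 + 24.019*n^3 + 28.867*n^2 + 32.4695*n - 32.469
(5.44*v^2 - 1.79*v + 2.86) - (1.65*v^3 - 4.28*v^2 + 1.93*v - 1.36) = -1.65*v^3 + 9.72*v^2 - 3.72*v + 4.22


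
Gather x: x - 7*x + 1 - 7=-6*x - 6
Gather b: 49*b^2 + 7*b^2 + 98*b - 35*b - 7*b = 56*b^2 + 56*b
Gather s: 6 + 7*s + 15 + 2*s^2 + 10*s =2*s^2 + 17*s + 21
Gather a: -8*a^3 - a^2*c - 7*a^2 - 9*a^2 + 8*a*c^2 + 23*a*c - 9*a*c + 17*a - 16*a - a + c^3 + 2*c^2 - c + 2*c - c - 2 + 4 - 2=-8*a^3 + a^2*(-c - 16) + a*(8*c^2 + 14*c) + c^3 + 2*c^2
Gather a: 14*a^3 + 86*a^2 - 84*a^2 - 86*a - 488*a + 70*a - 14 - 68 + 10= 14*a^3 + 2*a^2 - 504*a - 72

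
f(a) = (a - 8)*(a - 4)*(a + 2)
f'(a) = (a - 8)*(a - 4) + (a - 8)*(a + 2) + (a - 4)*(a + 2) = 3*a^2 - 20*a + 8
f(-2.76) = -55.28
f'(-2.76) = 86.05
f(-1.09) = 42.10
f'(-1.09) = 33.36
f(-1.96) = 2.37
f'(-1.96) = 58.72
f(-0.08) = 63.30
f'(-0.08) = 9.62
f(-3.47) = -125.95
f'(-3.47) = 113.52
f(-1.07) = 42.77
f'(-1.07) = 32.83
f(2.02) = 47.60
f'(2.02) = -20.16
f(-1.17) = 39.35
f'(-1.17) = 35.51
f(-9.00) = -1547.00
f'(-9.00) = 431.00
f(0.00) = 64.00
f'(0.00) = 8.00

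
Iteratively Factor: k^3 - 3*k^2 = (k - 3)*(k^2) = k*(k - 3)*(k)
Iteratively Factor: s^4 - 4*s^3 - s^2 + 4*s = (s + 1)*(s^3 - 5*s^2 + 4*s) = (s - 1)*(s + 1)*(s^2 - 4*s) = s*(s - 1)*(s + 1)*(s - 4)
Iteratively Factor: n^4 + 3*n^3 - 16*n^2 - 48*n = (n - 4)*(n^3 + 7*n^2 + 12*n) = n*(n - 4)*(n^2 + 7*n + 12) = n*(n - 4)*(n + 4)*(n + 3)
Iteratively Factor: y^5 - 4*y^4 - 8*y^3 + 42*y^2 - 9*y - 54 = (y - 2)*(y^4 - 2*y^3 - 12*y^2 + 18*y + 27) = (y - 2)*(y + 3)*(y^3 - 5*y^2 + 3*y + 9) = (y - 3)*(y - 2)*(y + 3)*(y^2 - 2*y - 3) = (y - 3)^2*(y - 2)*(y + 3)*(y + 1)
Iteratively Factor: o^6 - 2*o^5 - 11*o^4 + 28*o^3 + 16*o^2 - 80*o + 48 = (o - 2)*(o^5 - 11*o^3 + 6*o^2 + 28*o - 24) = (o - 2)^2*(o^4 + 2*o^3 - 7*o^2 - 8*o + 12) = (o - 2)^2*(o - 1)*(o^3 + 3*o^2 - 4*o - 12) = (o - 2)^3*(o - 1)*(o^2 + 5*o + 6) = (o - 2)^3*(o - 1)*(o + 2)*(o + 3)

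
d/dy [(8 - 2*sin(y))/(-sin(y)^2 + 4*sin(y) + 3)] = 2*(8*sin(y) + cos(y)^2 - 20)*cos(y)/(4*sin(y) + cos(y)^2 + 2)^2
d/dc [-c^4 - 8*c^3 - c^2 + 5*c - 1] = -4*c^3 - 24*c^2 - 2*c + 5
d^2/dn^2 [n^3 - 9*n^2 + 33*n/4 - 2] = 6*n - 18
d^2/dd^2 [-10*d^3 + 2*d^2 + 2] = 4 - 60*d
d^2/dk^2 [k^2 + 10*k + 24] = 2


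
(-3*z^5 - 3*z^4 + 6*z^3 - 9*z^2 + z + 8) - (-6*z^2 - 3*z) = -3*z^5 - 3*z^4 + 6*z^3 - 3*z^2 + 4*z + 8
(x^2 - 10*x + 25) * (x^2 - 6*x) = x^4 - 16*x^3 + 85*x^2 - 150*x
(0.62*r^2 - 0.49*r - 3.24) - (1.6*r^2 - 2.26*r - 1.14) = -0.98*r^2 + 1.77*r - 2.1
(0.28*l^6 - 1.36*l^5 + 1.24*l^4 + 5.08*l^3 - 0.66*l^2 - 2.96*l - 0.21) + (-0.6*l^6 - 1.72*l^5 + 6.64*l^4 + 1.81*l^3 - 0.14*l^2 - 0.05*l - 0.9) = -0.32*l^6 - 3.08*l^5 + 7.88*l^4 + 6.89*l^3 - 0.8*l^2 - 3.01*l - 1.11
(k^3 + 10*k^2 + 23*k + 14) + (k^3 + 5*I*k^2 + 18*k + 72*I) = 2*k^3 + 10*k^2 + 5*I*k^2 + 41*k + 14 + 72*I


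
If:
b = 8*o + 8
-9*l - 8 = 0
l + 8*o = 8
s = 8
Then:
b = 152/9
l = -8/9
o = 10/9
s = 8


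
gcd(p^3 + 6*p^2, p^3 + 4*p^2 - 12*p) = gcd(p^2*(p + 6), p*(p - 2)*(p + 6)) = p^2 + 6*p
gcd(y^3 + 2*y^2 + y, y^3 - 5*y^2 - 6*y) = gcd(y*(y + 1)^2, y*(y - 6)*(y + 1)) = y^2 + y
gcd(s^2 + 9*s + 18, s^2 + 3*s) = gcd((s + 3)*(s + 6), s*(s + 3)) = s + 3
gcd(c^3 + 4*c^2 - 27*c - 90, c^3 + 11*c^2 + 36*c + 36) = c^2 + 9*c + 18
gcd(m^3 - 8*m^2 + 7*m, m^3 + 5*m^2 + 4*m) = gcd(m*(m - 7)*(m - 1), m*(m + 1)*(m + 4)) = m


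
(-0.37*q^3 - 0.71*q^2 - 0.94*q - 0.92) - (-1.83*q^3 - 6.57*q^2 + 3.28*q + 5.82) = 1.46*q^3 + 5.86*q^2 - 4.22*q - 6.74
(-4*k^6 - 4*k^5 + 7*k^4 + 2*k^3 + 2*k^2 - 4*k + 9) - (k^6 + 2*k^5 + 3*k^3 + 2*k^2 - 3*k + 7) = -5*k^6 - 6*k^5 + 7*k^4 - k^3 - k + 2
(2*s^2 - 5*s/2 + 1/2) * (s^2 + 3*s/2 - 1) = 2*s^4 + s^3/2 - 21*s^2/4 + 13*s/4 - 1/2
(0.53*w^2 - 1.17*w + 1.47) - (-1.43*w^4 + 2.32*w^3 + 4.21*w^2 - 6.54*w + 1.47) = 1.43*w^4 - 2.32*w^3 - 3.68*w^2 + 5.37*w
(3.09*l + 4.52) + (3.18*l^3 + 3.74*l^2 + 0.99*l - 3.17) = 3.18*l^3 + 3.74*l^2 + 4.08*l + 1.35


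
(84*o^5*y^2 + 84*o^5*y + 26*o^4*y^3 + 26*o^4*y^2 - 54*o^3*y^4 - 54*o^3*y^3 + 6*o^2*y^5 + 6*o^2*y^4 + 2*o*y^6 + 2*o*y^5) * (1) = 84*o^5*y^2 + 84*o^5*y + 26*o^4*y^3 + 26*o^4*y^2 - 54*o^3*y^4 - 54*o^3*y^3 + 6*o^2*y^5 + 6*o^2*y^4 + 2*o*y^6 + 2*o*y^5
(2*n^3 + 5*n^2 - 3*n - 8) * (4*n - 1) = 8*n^4 + 18*n^3 - 17*n^2 - 29*n + 8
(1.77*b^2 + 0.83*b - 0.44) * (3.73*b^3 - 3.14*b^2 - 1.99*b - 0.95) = 6.6021*b^5 - 2.4619*b^4 - 7.7697*b^3 - 1.9516*b^2 + 0.0871000000000001*b + 0.418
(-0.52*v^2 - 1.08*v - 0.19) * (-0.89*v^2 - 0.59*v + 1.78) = 0.4628*v^4 + 1.268*v^3 - 0.1193*v^2 - 1.8103*v - 0.3382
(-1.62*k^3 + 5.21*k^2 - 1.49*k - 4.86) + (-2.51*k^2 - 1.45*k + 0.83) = -1.62*k^3 + 2.7*k^2 - 2.94*k - 4.03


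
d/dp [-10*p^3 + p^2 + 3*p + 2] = -30*p^2 + 2*p + 3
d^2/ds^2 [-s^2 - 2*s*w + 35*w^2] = -2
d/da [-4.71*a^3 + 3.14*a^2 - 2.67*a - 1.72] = -14.13*a^2 + 6.28*a - 2.67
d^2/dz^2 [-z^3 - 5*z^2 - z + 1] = -6*z - 10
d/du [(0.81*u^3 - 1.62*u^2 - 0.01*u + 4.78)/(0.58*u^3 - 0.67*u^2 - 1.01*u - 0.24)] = (0.3969*u^4 - 1.6246*u^3 - 7.2709*u^2 + 7.1828*u + 4.8302)/(0.3364*u^6 - 0.7772*u^5 - 0.7227*u^4 + 1.075*u^3 + 1.3417*u^2 + 0.4848*u + 0.0576)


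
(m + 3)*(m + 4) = m^2 + 7*m + 12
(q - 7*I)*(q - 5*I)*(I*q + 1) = I*q^3 + 13*q^2 - 47*I*q - 35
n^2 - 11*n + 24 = (n - 8)*(n - 3)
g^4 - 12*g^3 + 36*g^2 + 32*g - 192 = (g - 6)*(g - 4)^2*(g + 2)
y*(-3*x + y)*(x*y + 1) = -3*x^2*y^2 + x*y^3 - 3*x*y + y^2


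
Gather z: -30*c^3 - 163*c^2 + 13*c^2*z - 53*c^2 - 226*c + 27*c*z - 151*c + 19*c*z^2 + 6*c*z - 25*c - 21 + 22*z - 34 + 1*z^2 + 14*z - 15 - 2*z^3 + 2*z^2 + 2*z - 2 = -30*c^3 - 216*c^2 - 402*c - 2*z^3 + z^2*(19*c + 3) + z*(13*c^2 + 33*c + 38) - 72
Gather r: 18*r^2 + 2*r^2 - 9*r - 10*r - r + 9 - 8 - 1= 20*r^2 - 20*r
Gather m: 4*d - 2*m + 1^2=4*d - 2*m + 1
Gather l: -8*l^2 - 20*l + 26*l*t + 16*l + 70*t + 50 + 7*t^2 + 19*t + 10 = -8*l^2 + l*(26*t - 4) + 7*t^2 + 89*t + 60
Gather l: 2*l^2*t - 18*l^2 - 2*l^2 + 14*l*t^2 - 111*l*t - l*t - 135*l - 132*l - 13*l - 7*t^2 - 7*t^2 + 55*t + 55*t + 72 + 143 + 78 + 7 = l^2*(2*t - 20) + l*(14*t^2 - 112*t - 280) - 14*t^2 + 110*t + 300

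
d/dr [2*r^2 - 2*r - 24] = 4*r - 2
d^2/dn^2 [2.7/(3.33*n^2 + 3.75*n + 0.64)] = (-59.88006*n^2 - 67.4325*n + 2.7*(6.66*n + 3.75)*(13.32*n + 7.5) - 11.50848)/(3.33*n^2 + 3.75*n + 0.64)^3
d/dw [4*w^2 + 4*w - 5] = 8*w + 4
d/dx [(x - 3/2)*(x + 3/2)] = 2*x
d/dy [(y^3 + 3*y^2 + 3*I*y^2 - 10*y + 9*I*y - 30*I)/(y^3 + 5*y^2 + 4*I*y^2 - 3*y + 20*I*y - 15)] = (2 + I)/(y^2 + 2*I*y - 1)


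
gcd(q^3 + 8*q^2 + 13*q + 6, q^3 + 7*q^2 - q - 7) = q + 1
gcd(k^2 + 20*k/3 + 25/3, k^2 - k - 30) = k + 5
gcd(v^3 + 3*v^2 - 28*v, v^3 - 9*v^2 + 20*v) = v^2 - 4*v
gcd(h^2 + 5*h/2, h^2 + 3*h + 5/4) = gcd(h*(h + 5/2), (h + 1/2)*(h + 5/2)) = h + 5/2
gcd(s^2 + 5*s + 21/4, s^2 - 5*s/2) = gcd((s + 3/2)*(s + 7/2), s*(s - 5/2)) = 1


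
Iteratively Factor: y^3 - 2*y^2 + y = (y)*(y^2 - 2*y + 1) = y*(y - 1)*(y - 1)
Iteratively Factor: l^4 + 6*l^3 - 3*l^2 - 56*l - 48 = (l + 4)*(l^3 + 2*l^2 - 11*l - 12) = (l - 3)*(l + 4)*(l^2 + 5*l + 4) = (l - 3)*(l + 4)^2*(l + 1)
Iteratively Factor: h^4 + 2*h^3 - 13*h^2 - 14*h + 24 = (h + 2)*(h^3 - 13*h + 12) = (h + 2)*(h + 4)*(h^2 - 4*h + 3) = (h - 3)*(h + 2)*(h + 4)*(h - 1)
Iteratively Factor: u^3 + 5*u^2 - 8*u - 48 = (u - 3)*(u^2 + 8*u + 16) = (u - 3)*(u + 4)*(u + 4)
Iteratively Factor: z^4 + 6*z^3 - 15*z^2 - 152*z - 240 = (z + 4)*(z^3 + 2*z^2 - 23*z - 60) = (z + 4)^2*(z^2 - 2*z - 15) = (z + 3)*(z + 4)^2*(z - 5)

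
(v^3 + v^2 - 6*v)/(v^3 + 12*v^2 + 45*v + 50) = v*(v^2 + v - 6)/(v^3 + 12*v^2 + 45*v + 50)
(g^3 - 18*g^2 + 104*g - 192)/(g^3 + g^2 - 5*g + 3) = (g^3 - 18*g^2 + 104*g - 192)/(g^3 + g^2 - 5*g + 3)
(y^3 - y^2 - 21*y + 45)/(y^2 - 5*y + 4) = (y^3 - y^2 - 21*y + 45)/(y^2 - 5*y + 4)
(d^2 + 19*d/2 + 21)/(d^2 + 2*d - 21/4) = 2*(d + 6)/(2*d - 3)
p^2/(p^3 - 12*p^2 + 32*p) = p/(p^2 - 12*p + 32)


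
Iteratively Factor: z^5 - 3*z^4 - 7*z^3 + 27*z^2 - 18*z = (z - 3)*(z^4 - 7*z^2 + 6*z) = (z - 3)*(z + 3)*(z^3 - 3*z^2 + 2*z) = z*(z - 3)*(z + 3)*(z^2 - 3*z + 2) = z*(z - 3)*(z - 2)*(z + 3)*(z - 1)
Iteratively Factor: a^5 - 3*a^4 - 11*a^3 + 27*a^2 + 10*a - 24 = (a + 1)*(a^4 - 4*a^3 - 7*a^2 + 34*a - 24) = (a - 2)*(a + 1)*(a^3 - 2*a^2 - 11*a + 12) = (a - 4)*(a - 2)*(a + 1)*(a^2 + 2*a - 3) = (a - 4)*(a - 2)*(a - 1)*(a + 1)*(a + 3)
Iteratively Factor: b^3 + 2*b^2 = (b)*(b^2 + 2*b) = b*(b + 2)*(b)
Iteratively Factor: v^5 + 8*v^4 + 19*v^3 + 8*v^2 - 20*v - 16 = (v - 1)*(v^4 + 9*v^3 + 28*v^2 + 36*v + 16) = (v - 1)*(v + 2)*(v^3 + 7*v^2 + 14*v + 8) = (v - 1)*(v + 2)^2*(v^2 + 5*v + 4) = (v - 1)*(v + 1)*(v + 2)^2*(v + 4)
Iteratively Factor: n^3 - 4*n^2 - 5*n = (n - 5)*(n^2 + n) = (n - 5)*(n + 1)*(n)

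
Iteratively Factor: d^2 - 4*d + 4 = (d - 2)*(d - 2)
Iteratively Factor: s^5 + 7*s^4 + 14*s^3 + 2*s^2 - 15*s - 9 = (s + 1)*(s^4 + 6*s^3 + 8*s^2 - 6*s - 9) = (s + 1)*(s + 3)*(s^3 + 3*s^2 - s - 3) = (s + 1)^2*(s + 3)*(s^2 + 2*s - 3) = (s + 1)^2*(s + 3)^2*(s - 1)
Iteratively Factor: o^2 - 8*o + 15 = (o - 5)*(o - 3)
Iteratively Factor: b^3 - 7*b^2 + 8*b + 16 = (b - 4)*(b^2 - 3*b - 4) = (b - 4)^2*(b + 1)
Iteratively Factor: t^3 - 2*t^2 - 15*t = (t + 3)*(t^2 - 5*t) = t*(t + 3)*(t - 5)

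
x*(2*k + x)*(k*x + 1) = 2*k^2*x^2 + k*x^3 + 2*k*x + x^2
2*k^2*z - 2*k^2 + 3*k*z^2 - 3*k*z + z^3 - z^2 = (k + z)*(2*k + z)*(z - 1)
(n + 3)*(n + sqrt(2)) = n^2 + sqrt(2)*n + 3*n + 3*sqrt(2)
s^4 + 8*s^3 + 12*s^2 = s^2*(s + 2)*(s + 6)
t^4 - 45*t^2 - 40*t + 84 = (t - 7)*(t - 1)*(t + 2)*(t + 6)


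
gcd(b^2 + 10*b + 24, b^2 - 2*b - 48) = b + 6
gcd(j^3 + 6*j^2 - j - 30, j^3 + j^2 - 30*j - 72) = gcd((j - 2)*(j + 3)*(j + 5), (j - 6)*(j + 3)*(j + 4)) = j + 3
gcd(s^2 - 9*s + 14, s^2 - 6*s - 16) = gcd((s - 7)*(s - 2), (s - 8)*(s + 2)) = 1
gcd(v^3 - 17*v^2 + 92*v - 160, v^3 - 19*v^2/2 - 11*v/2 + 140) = v^2 - 13*v + 40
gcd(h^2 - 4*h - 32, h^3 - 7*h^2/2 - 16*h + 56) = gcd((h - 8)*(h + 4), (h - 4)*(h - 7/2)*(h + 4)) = h + 4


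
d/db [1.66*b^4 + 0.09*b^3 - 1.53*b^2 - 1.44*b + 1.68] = 6.64*b^3 + 0.27*b^2 - 3.06*b - 1.44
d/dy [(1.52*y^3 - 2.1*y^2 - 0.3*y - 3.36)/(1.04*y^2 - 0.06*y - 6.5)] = (1.5808*y^4 - 0.1824*y^3 - 29.202*y^2 + 34.2888*y + 1.7484)/(1.0816*y^4 - 0.1248*y^3 - 13.5164*y^2 + 0.78*y + 42.25)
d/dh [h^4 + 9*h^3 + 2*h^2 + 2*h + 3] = 4*h^3 + 27*h^2 + 4*h + 2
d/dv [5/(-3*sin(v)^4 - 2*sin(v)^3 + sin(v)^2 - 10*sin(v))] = 10*(6*sin(v)^3 + 3*sin(v)^2 - sin(v) + 5)*cos(v)/((3*sin(v)^3 + 2*sin(v)^2 - sin(v) + 10)^2*sin(v)^2)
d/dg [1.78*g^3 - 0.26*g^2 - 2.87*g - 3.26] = 5.34*g^2 - 0.52*g - 2.87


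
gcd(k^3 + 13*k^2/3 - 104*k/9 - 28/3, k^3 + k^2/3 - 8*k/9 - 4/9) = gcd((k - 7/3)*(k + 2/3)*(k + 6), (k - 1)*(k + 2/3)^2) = k + 2/3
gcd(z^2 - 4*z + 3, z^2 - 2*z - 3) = z - 3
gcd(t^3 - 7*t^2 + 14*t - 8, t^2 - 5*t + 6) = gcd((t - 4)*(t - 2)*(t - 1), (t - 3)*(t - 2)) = t - 2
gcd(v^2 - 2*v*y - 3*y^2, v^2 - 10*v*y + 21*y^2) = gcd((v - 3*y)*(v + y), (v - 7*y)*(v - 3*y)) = -v + 3*y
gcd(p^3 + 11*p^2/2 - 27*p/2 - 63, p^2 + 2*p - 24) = p + 6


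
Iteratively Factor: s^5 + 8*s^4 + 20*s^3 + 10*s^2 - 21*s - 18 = (s + 1)*(s^4 + 7*s^3 + 13*s^2 - 3*s - 18) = (s - 1)*(s + 1)*(s^3 + 8*s^2 + 21*s + 18) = (s - 1)*(s + 1)*(s + 3)*(s^2 + 5*s + 6) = (s - 1)*(s + 1)*(s + 2)*(s + 3)*(s + 3)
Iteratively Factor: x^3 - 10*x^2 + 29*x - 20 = (x - 5)*(x^2 - 5*x + 4) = (x - 5)*(x - 4)*(x - 1)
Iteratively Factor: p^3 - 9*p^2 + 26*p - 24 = (p - 4)*(p^2 - 5*p + 6) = (p - 4)*(p - 2)*(p - 3)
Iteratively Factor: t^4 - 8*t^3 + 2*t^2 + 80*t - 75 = (t - 5)*(t^3 - 3*t^2 - 13*t + 15) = (t - 5)*(t + 3)*(t^2 - 6*t + 5) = (t - 5)*(t - 1)*(t + 3)*(t - 5)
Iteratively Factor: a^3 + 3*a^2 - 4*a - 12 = (a + 3)*(a^2 - 4) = (a - 2)*(a + 3)*(a + 2)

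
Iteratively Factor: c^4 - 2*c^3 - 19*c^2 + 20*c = (c)*(c^3 - 2*c^2 - 19*c + 20) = c*(c + 4)*(c^2 - 6*c + 5) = c*(c - 1)*(c + 4)*(c - 5)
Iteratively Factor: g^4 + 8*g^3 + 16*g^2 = (g + 4)*(g^3 + 4*g^2) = g*(g + 4)*(g^2 + 4*g) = g*(g + 4)^2*(g)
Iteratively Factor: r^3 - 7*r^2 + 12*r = (r - 4)*(r^2 - 3*r) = r*(r - 4)*(r - 3)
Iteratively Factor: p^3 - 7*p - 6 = (p - 3)*(p^2 + 3*p + 2) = (p - 3)*(p + 1)*(p + 2)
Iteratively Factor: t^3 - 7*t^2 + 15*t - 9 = (t - 3)*(t^2 - 4*t + 3) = (t - 3)^2*(t - 1)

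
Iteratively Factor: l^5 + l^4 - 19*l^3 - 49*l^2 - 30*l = (l - 5)*(l^4 + 6*l^3 + 11*l^2 + 6*l) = (l - 5)*(l + 3)*(l^3 + 3*l^2 + 2*l) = (l - 5)*(l + 2)*(l + 3)*(l^2 + l) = l*(l - 5)*(l + 2)*(l + 3)*(l + 1)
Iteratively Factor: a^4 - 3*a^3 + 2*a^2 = (a)*(a^3 - 3*a^2 + 2*a) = a*(a - 1)*(a^2 - 2*a) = a^2*(a - 1)*(a - 2)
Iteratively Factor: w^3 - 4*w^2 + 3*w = (w)*(w^2 - 4*w + 3) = w*(w - 1)*(w - 3)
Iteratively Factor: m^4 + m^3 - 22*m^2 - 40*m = (m + 2)*(m^3 - m^2 - 20*m) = (m - 5)*(m + 2)*(m^2 + 4*m) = m*(m - 5)*(m + 2)*(m + 4)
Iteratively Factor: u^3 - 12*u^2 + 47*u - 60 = (u - 4)*(u^2 - 8*u + 15) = (u - 5)*(u - 4)*(u - 3)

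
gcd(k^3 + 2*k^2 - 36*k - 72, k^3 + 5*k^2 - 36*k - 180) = k^2 - 36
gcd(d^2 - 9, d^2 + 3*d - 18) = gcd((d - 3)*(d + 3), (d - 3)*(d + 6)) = d - 3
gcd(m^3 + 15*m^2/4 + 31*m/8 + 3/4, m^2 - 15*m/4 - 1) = m + 1/4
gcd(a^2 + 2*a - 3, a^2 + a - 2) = a - 1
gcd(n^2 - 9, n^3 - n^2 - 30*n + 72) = n - 3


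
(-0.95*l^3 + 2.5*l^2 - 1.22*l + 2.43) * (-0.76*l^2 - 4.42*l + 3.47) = 0.722*l^5 + 2.299*l^4 - 13.4193*l^3 + 12.2206*l^2 - 14.974*l + 8.4321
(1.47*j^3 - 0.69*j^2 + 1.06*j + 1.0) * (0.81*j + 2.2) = 1.1907*j^4 + 2.6751*j^3 - 0.6594*j^2 + 3.142*j + 2.2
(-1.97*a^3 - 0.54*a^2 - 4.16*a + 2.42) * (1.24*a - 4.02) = -2.4428*a^4 + 7.2498*a^3 - 2.9876*a^2 + 19.724*a - 9.7284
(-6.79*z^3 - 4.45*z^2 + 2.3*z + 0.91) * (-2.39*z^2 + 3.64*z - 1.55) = 16.2281*z^5 - 14.0801*z^4 - 11.1705*z^3 + 13.0946*z^2 - 0.2526*z - 1.4105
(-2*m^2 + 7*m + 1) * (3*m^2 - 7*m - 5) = -6*m^4 + 35*m^3 - 36*m^2 - 42*m - 5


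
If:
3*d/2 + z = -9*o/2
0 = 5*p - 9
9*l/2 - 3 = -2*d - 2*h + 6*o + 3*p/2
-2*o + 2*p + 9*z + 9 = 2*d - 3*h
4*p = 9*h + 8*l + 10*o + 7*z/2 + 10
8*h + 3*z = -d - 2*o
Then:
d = 314138/204525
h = 66673/204525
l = 24181/204525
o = -49226/204525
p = 9/5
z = -16646/13635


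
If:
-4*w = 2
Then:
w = -1/2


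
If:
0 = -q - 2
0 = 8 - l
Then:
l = 8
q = -2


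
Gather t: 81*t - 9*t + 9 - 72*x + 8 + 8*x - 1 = 72*t - 64*x + 16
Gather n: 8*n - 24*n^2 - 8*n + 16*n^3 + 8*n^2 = 16*n^3 - 16*n^2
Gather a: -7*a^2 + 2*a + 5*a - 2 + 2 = -7*a^2 + 7*a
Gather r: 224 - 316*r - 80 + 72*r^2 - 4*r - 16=72*r^2 - 320*r + 128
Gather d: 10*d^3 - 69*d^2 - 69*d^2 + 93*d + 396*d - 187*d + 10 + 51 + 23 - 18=10*d^3 - 138*d^2 + 302*d + 66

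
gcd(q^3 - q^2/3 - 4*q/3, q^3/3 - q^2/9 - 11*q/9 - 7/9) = q + 1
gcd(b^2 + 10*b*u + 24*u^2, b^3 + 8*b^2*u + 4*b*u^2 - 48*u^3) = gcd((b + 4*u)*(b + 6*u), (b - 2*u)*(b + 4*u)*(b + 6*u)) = b^2 + 10*b*u + 24*u^2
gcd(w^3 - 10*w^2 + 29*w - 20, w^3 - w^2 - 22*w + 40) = w - 4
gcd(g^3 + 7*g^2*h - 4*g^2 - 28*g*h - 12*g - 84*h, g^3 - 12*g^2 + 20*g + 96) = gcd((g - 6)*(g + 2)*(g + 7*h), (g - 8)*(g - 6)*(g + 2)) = g^2 - 4*g - 12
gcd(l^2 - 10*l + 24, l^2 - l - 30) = l - 6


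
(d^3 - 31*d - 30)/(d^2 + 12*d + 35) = (d^2 - 5*d - 6)/(d + 7)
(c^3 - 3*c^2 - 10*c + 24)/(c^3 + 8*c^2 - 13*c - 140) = (c^2 + c - 6)/(c^2 + 12*c + 35)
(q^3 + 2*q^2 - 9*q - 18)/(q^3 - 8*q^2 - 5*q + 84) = (q^2 - q - 6)/(q^2 - 11*q + 28)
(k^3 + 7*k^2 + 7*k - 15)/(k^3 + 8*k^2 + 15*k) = (k - 1)/k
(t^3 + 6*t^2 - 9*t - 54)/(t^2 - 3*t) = t + 9 + 18/t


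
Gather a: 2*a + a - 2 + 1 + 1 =3*a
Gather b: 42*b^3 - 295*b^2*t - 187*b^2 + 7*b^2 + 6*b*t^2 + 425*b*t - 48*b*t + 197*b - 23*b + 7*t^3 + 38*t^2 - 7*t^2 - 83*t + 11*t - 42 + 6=42*b^3 + b^2*(-295*t - 180) + b*(6*t^2 + 377*t + 174) + 7*t^3 + 31*t^2 - 72*t - 36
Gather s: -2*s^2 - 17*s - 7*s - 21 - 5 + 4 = -2*s^2 - 24*s - 22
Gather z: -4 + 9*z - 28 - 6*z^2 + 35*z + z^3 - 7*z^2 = z^3 - 13*z^2 + 44*z - 32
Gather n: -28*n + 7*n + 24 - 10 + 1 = 15 - 21*n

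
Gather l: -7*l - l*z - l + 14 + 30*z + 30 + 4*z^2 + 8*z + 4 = l*(-z - 8) + 4*z^2 + 38*z + 48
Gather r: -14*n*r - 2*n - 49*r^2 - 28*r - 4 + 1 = -2*n - 49*r^2 + r*(-14*n - 28) - 3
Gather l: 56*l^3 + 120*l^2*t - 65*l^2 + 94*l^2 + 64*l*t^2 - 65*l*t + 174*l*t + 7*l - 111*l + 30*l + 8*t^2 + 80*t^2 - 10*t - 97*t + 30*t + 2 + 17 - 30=56*l^3 + l^2*(120*t + 29) + l*(64*t^2 + 109*t - 74) + 88*t^2 - 77*t - 11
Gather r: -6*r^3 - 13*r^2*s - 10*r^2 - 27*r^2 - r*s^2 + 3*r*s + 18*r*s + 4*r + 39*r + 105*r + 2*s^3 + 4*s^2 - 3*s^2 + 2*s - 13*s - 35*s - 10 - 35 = -6*r^3 + r^2*(-13*s - 37) + r*(-s^2 + 21*s + 148) + 2*s^3 + s^2 - 46*s - 45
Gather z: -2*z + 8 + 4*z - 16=2*z - 8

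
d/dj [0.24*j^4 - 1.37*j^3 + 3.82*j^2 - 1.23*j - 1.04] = 0.96*j^3 - 4.11*j^2 + 7.64*j - 1.23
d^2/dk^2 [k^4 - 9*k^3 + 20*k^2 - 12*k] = 12*k^2 - 54*k + 40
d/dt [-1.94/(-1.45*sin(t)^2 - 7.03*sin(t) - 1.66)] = -(5.626*sin(t) + 13.6382)*cos(t)/(1.45*sin(t)^2 + 7.03*sin(t) + 1.66)^2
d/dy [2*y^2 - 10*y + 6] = 4*y - 10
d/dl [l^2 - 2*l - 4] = 2*l - 2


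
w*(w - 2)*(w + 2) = w^3 - 4*w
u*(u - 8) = u^2 - 8*u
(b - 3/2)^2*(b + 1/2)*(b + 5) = b^4 + 5*b^3/2 - 47*b^2/4 + 39*b/8 + 45/8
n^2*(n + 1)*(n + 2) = n^4 + 3*n^3 + 2*n^2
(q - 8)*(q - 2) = q^2 - 10*q + 16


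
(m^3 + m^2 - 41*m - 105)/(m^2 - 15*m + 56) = (m^2 + 8*m + 15)/(m - 8)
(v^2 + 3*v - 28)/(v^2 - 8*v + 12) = (v^2 + 3*v - 28)/(v^2 - 8*v + 12)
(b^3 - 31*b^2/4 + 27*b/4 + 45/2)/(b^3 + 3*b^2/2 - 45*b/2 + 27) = (4*b^2 - 19*b - 30)/(2*(2*b^2 + 9*b - 18))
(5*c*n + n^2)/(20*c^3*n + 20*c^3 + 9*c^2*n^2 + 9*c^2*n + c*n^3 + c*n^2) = n/(c*(4*c*n + 4*c + n^2 + n))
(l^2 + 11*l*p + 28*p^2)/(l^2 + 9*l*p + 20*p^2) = (l + 7*p)/(l + 5*p)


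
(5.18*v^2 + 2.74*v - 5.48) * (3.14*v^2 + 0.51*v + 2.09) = 16.2652*v^4 + 11.2454*v^3 - 4.9836*v^2 + 2.9318*v - 11.4532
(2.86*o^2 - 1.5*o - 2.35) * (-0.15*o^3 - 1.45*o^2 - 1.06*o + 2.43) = -0.429*o^5 - 3.922*o^4 - 0.5041*o^3 + 11.9473*o^2 - 1.154*o - 5.7105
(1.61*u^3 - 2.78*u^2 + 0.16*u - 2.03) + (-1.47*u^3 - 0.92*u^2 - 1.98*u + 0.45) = 0.14*u^3 - 3.7*u^2 - 1.82*u - 1.58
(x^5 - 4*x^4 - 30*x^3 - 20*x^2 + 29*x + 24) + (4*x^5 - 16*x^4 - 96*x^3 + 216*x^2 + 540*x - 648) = 5*x^5 - 20*x^4 - 126*x^3 + 196*x^2 + 569*x - 624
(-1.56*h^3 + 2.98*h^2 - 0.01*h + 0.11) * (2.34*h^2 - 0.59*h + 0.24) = -3.6504*h^5 + 7.8936*h^4 - 2.156*h^3 + 0.9785*h^2 - 0.0673*h + 0.0264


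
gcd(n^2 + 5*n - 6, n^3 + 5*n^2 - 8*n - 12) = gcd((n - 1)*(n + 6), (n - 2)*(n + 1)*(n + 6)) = n + 6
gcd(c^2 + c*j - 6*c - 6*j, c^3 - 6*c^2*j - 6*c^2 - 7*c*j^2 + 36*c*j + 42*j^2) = c^2 + c*j - 6*c - 6*j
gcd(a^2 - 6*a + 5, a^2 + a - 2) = a - 1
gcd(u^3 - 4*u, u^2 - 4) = u^2 - 4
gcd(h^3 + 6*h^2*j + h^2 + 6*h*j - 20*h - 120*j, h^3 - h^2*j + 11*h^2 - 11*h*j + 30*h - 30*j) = h + 5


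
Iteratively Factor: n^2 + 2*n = (n + 2)*(n)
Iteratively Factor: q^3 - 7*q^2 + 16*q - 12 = (q - 2)*(q^2 - 5*q + 6) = (q - 3)*(q - 2)*(q - 2)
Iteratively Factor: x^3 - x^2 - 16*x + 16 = (x - 4)*(x^2 + 3*x - 4) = (x - 4)*(x + 4)*(x - 1)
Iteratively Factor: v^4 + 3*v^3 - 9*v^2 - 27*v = (v + 3)*(v^3 - 9*v) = (v - 3)*(v + 3)*(v^2 + 3*v) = v*(v - 3)*(v + 3)*(v + 3)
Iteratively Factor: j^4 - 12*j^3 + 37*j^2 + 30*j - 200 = (j - 4)*(j^3 - 8*j^2 + 5*j + 50) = (j - 5)*(j - 4)*(j^2 - 3*j - 10) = (j - 5)^2*(j - 4)*(j + 2)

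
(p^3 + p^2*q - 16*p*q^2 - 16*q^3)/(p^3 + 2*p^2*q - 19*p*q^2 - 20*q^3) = (p + 4*q)/(p + 5*q)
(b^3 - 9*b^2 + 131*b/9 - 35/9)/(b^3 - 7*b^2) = 1 - 2/b + 5/(9*b^2)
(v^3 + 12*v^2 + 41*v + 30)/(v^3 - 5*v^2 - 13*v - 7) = (v^2 + 11*v + 30)/(v^2 - 6*v - 7)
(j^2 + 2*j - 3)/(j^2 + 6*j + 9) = (j - 1)/(j + 3)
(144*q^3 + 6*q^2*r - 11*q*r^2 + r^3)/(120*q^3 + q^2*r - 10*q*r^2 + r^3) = (6*q - r)/(5*q - r)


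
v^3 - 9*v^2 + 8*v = v*(v - 8)*(v - 1)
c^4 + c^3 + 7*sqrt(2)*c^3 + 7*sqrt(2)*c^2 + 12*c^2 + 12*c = c*(c + 1)*(c + sqrt(2))*(c + 6*sqrt(2))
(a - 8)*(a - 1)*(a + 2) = a^3 - 7*a^2 - 10*a + 16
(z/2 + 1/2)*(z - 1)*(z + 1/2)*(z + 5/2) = z^4/2 + 3*z^3/2 + z^2/8 - 3*z/2 - 5/8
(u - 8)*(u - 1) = u^2 - 9*u + 8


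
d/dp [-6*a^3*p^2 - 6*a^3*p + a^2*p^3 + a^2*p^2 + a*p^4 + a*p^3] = a*(-12*a^2*p - 6*a^2 + 3*a*p^2 + 2*a*p + 4*p^3 + 3*p^2)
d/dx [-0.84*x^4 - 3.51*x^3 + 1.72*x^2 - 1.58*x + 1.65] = -3.36*x^3 - 10.53*x^2 + 3.44*x - 1.58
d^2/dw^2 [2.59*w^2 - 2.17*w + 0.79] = 5.18000000000000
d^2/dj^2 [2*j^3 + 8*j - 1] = 12*j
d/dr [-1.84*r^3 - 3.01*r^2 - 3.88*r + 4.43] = -5.52*r^2 - 6.02*r - 3.88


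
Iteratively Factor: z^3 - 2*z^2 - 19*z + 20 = (z - 5)*(z^2 + 3*z - 4) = (z - 5)*(z + 4)*(z - 1)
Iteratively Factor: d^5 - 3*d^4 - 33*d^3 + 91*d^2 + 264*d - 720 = (d - 3)*(d^4 - 33*d^2 - 8*d + 240) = (d - 5)*(d - 3)*(d^3 + 5*d^2 - 8*d - 48) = (d - 5)*(d - 3)^2*(d^2 + 8*d + 16) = (d - 5)*(d - 3)^2*(d + 4)*(d + 4)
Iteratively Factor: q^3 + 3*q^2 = (q)*(q^2 + 3*q) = q^2*(q + 3)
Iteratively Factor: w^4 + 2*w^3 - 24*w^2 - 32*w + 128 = (w + 4)*(w^3 - 2*w^2 - 16*w + 32) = (w - 2)*(w + 4)*(w^2 - 16) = (w - 4)*(w - 2)*(w + 4)*(w + 4)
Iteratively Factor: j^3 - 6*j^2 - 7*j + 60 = (j - 5)*(j^2 - j - 12) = (j - 5)*(j + 3)*(j - 4)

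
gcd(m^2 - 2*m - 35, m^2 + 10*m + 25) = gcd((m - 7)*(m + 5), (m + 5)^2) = m + 5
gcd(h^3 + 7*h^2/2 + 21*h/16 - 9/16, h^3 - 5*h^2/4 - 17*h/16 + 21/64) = h^2 + h/2 - 3/16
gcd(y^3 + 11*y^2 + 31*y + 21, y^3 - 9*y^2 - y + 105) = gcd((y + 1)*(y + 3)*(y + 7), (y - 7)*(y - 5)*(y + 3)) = y + 3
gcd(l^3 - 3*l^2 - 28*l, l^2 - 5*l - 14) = l - 7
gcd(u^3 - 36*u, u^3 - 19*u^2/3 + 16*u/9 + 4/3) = u - 6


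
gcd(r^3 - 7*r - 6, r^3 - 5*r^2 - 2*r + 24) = r^2 - r - 6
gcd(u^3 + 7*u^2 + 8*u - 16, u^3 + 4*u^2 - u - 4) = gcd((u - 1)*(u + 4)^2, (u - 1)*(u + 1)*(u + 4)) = u^2 + 3*u - 4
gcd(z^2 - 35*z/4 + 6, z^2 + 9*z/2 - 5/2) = 1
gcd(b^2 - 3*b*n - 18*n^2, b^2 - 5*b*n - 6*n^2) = b - 6*n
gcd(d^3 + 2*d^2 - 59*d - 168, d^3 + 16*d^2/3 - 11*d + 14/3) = d + 7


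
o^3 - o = o*(o - 1)*(o + 1)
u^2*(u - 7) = u^3 - 7*u^2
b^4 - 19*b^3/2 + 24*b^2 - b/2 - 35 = (b - 5)*(b - 7/2)*(b - 2)*(b + 1)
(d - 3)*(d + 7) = d^2 + 4*d - 21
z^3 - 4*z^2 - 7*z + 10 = (z - 5)*(z - 1)*(z + 2)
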